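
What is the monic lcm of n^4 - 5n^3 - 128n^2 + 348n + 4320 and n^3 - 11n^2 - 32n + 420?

n^5 - 12n^4 - 93n^3 + 1244n^2 + 1884n - 30240

Repeated division with remainder:
  n^4 - 5n^3 - 128n^2 + 348n + 4320 = (n + 6)(n^3 - 11n^2 - 32n + 420) + (-30n^2 + 120n + 1800)
  n^3 - 11n^2 - 32n + 420 = (-(1/30)n + 7/30)(-30n^2 + 120n + 1800) + (0)
Last nonzero remainder: -30n^2 + 120n + 1800. Dividing through by -30 gives the monic gcd n^2 - 4n - 60.
Then lcm(f, g) = f·g / gcd(f, g); expanding and making the result monic gives the answer.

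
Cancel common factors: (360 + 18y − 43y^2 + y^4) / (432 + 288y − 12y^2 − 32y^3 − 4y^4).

By polynomial division,
  y^4 − 43y^2 + 18y + 360 = (−1/4)(−4y^4 − 32y^3 − 12y^2 + 288y + 432) + (−8y^3 − 46y^2 + 90y + 468)
  −4y^4 − 32y^3 − 12y^2 + 288y + 432 = ((1/2)y + 9/8)(−8y^3 − 46y^2 + 90y + 468) + (−(21/4)y^2 − (189/4)y − 189/2)
  −8y^3 − 46y^2 + 90y + 468 = ((32/21)y − 104/21)(−(21/4)y^2 − (189/4)y − 189/2) + (0)
Last nonzero remainder: −(21/4)y^2 − (189/4)y − 189/2. Dividing through by −21/4 gives the monic gcd y^2 + 9y + 18.
Cancel y^2 + 9y + 18 from numerator and denominator to get the reduced form.

(−20 + 9y − y^2)/(−24 − 4y + 4y^2)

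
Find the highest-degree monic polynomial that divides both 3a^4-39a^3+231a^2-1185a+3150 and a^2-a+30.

Repeated division with remainder:
  3a^4-39a^3+231a^2-1185a+3150 = (3a^2-36a+105)(a^2-a+30) + (0)
The last nonzero remainder a^2-a+30 is already monic.

a^2-a+30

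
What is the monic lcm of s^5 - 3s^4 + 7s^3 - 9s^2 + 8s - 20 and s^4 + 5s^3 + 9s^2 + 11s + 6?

Euclidean algorithm in ℚ[s]:
  s^5 - 3s^4 + 7s^3 - 9s^2 + 8s - 20 = (s - 8)(s^4 + 5s^3 + 9s^2 + 11s + 6) + (38s^3 + 52s^2 + 90s + 28)
  s^4 + 5s^3 + 9s^2 + 11s + 6 = ((1/38)s + 69/722)(38s^3 + 52s^2 + 90s + 28) + ((600/361)s^2 + (600/361)s + 1200/361)
  38s^3 + 52s^2 + 90s + 28 = ((6859/300)s + 2527/300)((600/361)s^2 + (600/361)s + 1200/361) + (0)
Last nonzero remainder: (600/361)s^2 + (600/361)s + 1200/361. Dividing through by 600/361 gives the monic gcd s^2 + s + 2.
Then lcm(f, g) = f·g / gcd(f, g); expanding and making the result monic gives the answer.

s^7 + s^6 - 2s^5 + 10s^4 - 7s^3 - 15s^2 - 56s - 60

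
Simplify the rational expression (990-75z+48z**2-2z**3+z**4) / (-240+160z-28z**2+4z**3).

(33+3z+z**2)/(-8+4z)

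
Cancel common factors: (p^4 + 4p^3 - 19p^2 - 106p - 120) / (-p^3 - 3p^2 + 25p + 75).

(-p^2 - 6p - 8)/(p + 5)

Euclidean algorithm in ℚ[p]:
  p^4 + 4p^3 - 19p^2 - 106p - 120 = (-p - 1)(-p^3 - 3p^2 + 25p + 75) + (3p^2 - 6p - 45)
  -p^3 - 3p^2 + 25p + 75 = (-(1/3)p - 5/3)(3p^2 - 6p - 45) + (0)
Last nonzero remainder: 3p^2 - 6p - 45. Dividing through by 3 gives the monic gcd p^2 - 2p - 15.
Cancel p^2 - 2p - 15 from numerator and denominator to get the reduced form.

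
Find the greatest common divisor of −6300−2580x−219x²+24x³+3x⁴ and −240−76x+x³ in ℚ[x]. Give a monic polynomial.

−60−4x+x²

Apply the Euclidean algorithm:
  3x⁴+24x³−219x²−2580x−6300 = (3x+24)(x³−76x−240) + (9x²−36x−540)
  x³−76x−240 = ((1/9)x+4/9)(9x²−36x−540) + (0)
Last nonzero remainder: 9x²−36x−540. Dividing through by 9 gives the monic gcd x²−4x−60.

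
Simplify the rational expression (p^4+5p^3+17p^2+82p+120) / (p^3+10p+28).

(p^3+3p^2+11p+60)/(p^2−2p+14)

Apply the Euclidean algorithm:
  p^4+5p^3+17p^2+82p+120 = (p+5)(p^3+10p+28) + (7p^2+4p−20)
  p^3+10p+28 = ((1/7)p−4/49)(7p^2+4p−20) + ((646/49)p+1292/49)
  7p^2+4p−20 = ((343/646)p−245/323)((646/49)p+1292/49) + (0)
Last nonzero remainder: (646/49)p+1292/49. Dividing through by 646/49 gives the monic gcd p+2.
Cancel p+2 from numerator and denominator to get the reduced form.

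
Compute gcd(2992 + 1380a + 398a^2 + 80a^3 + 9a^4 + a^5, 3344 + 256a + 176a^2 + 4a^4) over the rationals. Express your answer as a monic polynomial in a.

22 + 4a + a^2

By polynomial division,
  a^5 + 9a^4 + 80a^3 + 398a^2 + 1380a + 2992 = ((1/4)a + 9/4)(4a^4 + 176a^2 + 256a + 3344) + (36a^3 - 62a^2 - 32a - 4532)
  4a^4 + 176a^2 + 256a + 3344 = ((1/9)a + 31/162)(36a^3 - 62a^2 - 32a - 4532) + ((15505/81)a^2 + (62020/81)a + 341110/81)
  36a^3 - 62a^2 - 32a - 4532 = ((2916/15505)a - 16686/15505)((15505/81)a^2 + (62020/81)a + 341110/81) + (0)
Last nonzero remainder: (15505/81)a^2 + (62020/81)a + 341110/81. Dividing through by 15505/81 gives the monic gcd a^2 + 4a + 22.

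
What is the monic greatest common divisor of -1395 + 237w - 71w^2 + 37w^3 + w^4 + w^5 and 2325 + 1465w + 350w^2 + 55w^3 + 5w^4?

31 + 3w + w^2

Apply the Euclidean algorithm:
  w^5 + w^4 + 37w^3 - 71w^2 + 237w - 1395 = ((1/5)w - 2)(5w^4 + 55w^3 + 350w^2 + 1465w + 2325) + (77w^3 + 336w^2 + 2702w + 3255)
  5w^4 + 55w^3 + 350w^2 + 1465w + 2325 = ((5/77)w + 365/847)(77w^3 + 336w^2 + 2702w + 3255) + ((3600/121)w^2 + (10800/121)w + 111600/121)
  77w^3 + 336w^2 + 2702w + 3255 = ((9317/3600)w + 847/240)((3600/121)w^2 + (10800/121)w + 111600/121) + (0)
Last nonzero remainder: (3600/121)w^2 + (10800/121)w + 111600/121. Dividing through by 3600/121 gives the monic gcd w^2 + 3w + 31.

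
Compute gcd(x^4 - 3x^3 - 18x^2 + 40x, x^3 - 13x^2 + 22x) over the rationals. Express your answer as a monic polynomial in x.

Apply the Euclidean algorithm:
  x^4 - 3x^3 - 18x^2 + 40x = (x + 10)(x^3 - 13x^2 + 22x) + (90x^2 - 180x)
  x^3 - 13x^2 + 22x = ((1/90)x - 11/90)(90x^2 - 180x) + (0)
Last nonzero remainder: 90x^2 - 180x. Dividing through by 90 gives the monic gcd x^2 - 2x.

x^2 - 2x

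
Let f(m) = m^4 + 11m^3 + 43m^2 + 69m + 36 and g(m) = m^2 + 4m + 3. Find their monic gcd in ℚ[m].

Euclidean algorithm in ℚ[m]:
  m^4 + 11m^3 + 43m^2 + 69m + 36 = (m^2 + 7m + 12)(m^2 + 4m + 3) + (0)
The last nonzero remainder m^2 + 4m + 3 is already monic.

m^2 + 4m + 3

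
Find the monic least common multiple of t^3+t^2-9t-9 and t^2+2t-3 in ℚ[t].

t^4-10t^2+9

Apply the Euclidean algorithm:
  t^3+t^2-9t-9 = (t-1)(t^2+2t-3) + (-4t-12)
  t^2+2t-3 = (-(1/4)t+1/4)(-4t-12) + (0)
Last nonzero remainder: -4t-12. Dividing through by -4 gives the monic gcd t+3.
Then lcm(f, g) = f·g / gcd(f, g); expanding and making the result monic gives the answer.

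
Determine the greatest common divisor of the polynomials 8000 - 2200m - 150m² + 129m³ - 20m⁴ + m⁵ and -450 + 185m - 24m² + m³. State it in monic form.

Euclidean algorithm in ℚ[m]:
  m⁵ - 20m⁴ + 129m³ - 150m² - 2200m + 8000 = (m² + 4m + 40)(m³ - 24m² + 185m - 450) + (520m² - 7800m + 26000)
  m³ - 24m² + 185m - 450 = ((1/520)m - 9/520)(520m² - 7800m + 26000) + (0)
Last nonzero remainder: 520m² - 7800m + 26000. Dividing through by 520 gives the monic gcd m² - 15m + 50.

50 - 15m + m²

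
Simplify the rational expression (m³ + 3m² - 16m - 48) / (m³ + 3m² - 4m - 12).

(m² - 16)/(m² - 4)

Apply the Euclidean algorithm:
  m³ + 3m² - 16m - 48 = (m³ + 3m² - 4m - 12) + (-12m - 36)
  m³ + 3m² - 4m - 12 = (-(1/12)m² + 1/3)(-12m - 36) + (0)
Last nonzero remainder: -12m - 36. Dividing through by -12 gives the monic gcd m + 3.
Cancel m + 3 from numerator and denominator to get the reduced form.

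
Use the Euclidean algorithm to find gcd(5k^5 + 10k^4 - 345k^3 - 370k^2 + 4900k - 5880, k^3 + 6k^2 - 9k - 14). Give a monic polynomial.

Apply the Euclidean algorithm:
  5k^5 + 10k^4 - 345k^3 - 370k^2 + 4900k - 5880 = (5k^2 - 20k - 180)(k^3 + 6k^2 - 9k - 14) + (600k^2 + 3000k - 8400)
  k^3 + 6k^2 - 9k - 14 = ((1/600)k + 1/600)(600k^2 + 3000k - 8400) + (0)
Last nonzero remainder: 600k^2 + 3000k - 8400. Dividing through by 600 gives the monic gcd k^2 + 5k - 14.

k^2 + 5k - 14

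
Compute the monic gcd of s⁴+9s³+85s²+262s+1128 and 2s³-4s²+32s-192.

s²+2s+24

By polynomial division,
  s⁴+9s³+85s²+262s+1128 = ((1/2)s+11/2)(2s³-4s²+32s-192) + (91s²+182s+2184)
  2s³-4s²+32s-192 = ((2/91)s-8/91)(91s²+182s+2184) + (0)
Last nonzero remainder: 91s²+182s+2184. Dividing through by 91 gives the monic gcd s²+2s+24.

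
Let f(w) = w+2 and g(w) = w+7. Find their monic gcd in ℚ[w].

Euclidean algorithm in ℚ[w]:
  w+2 = (w+7) + (−5)
  w+7 = (−(1/5)w−7/5)(−5) + (0)
The last nonzero remainder is the constant −5, so the polynomials are coprime and gcd = 1.

1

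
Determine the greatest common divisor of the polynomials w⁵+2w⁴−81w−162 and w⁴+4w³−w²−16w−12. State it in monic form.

Apply the Euclidean algorithm:
  w⁵+2w⁴−81w−162 = (w−2)(w⁴+4w³−w²−16w−12) + (9w³+14w²−101w−186)
  w⁴+4w³−w²−16w−12 = ((1/9)w+22/81)(9w³+14w²−101w−186) + ((520/81)w²+(2600/81)w+1040/27)
  9w³+14w²−101w−186 = ((729/520)w−2511/520)((520/81)w²+(2600/81)w+1040/27) + (0)
Last nonzero remainder: (520/81)w²+(2600/81)w+1040/27. Dividing through by 520/81 gives the monic gcd w²+5w+6.

w²+5w+6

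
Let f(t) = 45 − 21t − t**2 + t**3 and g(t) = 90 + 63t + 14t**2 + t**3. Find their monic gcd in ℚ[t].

Apply the Euclidean algorithm:
  t**3 − t**2 − 21t + 45 = (t**3 + 14t**2 + 63t + 90) + (−15t**2 − 84t − 45)
  t**3 + 14t**2 + 63t + 90 = (−(1/15)t − 14/25)(−15t**2 − 84t − 45) + ((324/25)t + 324/5)
  −15t**2 − 84t − 45 = (−(125/108)t − 25/36)((324/25)t + 324/5) + (0)
Last nonzero remainder: (324/25)t + 324/5. Dividing through by 324/25 gives the monic gcd t + 5.

5 + t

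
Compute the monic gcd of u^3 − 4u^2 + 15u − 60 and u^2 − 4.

1

Apply the Euclidean algorithm:
  u^3 − 4u^2 + 15u − 60 = (u − 4)(u^2 − 4) + (19u − 76)
  u^2 − 4 = ((1/19)u + 4/19)(19u − 76) + (12)
  19u − 76 = ((19/12)u − 19/3)(12) + (0)
The last nonzero remainder is the constant 12, so the polynomials are coprime and gcd = 1.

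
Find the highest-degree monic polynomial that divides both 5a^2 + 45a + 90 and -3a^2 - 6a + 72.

a + 6

By polynomial division,
  5a^2 + 45a + 90 = (-5/3)(-3a^2 - 6a + 72) + (35a + 210)
  -3a^2 - 6a + 72 = (-(3/35)a + 12/35)(35a + 210) + (0)
Last nonzero remainder: 35a + 210. Dividing through by 35 gives the monic gcd a + 6.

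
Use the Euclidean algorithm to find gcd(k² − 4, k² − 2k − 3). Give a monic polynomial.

By polynomial division,
  k² − 4 = (k² − 2k − 3) + (2k − 1)
  k² − 2k − 3 = ((1/2)k − 3/4)(2k − 1) + (−15/4)
  2k − 1 = (−(8/15)k + 4/15)(−15/4) + (0)
The last nonzero remainder is the constant −15/4, so the polynomials are coprime and gcd = 1.

1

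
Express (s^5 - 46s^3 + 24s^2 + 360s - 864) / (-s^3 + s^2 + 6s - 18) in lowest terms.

(-s^3 - 4s^2 + 36s + 144)/(s + 3)

Repeated division with remainder:
  s^5 - 46s^3 + 24s^2 + 360s - 864 = (-s^2 - s + 39)(-s^3 + s^2 + 6s - 18) + (-27s^2 + 108s - 162)
  -s^3 + s^2 + 6s - 18 = ((1/27)s + 1/9)(-27s^2 + 108s - 162) + (0)
Last nonzero remainder: -27s^2 + 108s - 162. Dividing through by -27 gives the monic gcd s^2 - 4s + 6.
Cancel s^2 - 4s + 6 from numerator and denominator to get the reduced form.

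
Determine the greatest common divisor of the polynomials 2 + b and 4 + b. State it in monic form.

1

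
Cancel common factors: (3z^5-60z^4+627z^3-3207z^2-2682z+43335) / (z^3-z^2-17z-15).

(3z^3-54z^2+564z-2889)/(z+1)

Apply the Euclidean algorithm:
  3z^5-60z^4+627z^3-3207z^2-2682z+43335 = (3z^2-57z+621)(z^3-z^2-17z-15) + (-3510z^2+7020z+52650)
  z^3-z^2-17z-15 = (-(1/3510)z-1/3510)(-3510z^2+7020z+52650) + (0)
Last nonzero remainder: -3510z^2+7020z+52650. Dividing through by -3510 gives the monic gcd z^2-2z-15.
Cancel z^2-2z-15 from numerator and denominator to get the reduced form.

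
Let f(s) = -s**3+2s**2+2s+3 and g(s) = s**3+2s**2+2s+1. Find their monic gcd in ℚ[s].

By polynomial division,
  -s**3+2s**2+2s+3 = (-1)(s**3+2s**2+2s+1) + (4s**2+4s+4)
  s**3+2s**2+2s+1 = ((1/4)s+1/4)(4s**2+4s+4) + (0)
Last nonzero remainder: 4s**2+4s+4. Dividing through by 4 gives the monic gcd s**2+s+1.

s**2+s+1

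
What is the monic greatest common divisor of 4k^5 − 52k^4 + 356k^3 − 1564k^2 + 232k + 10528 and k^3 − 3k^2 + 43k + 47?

By polynomial division,
  4k^5 − 52k^4 + 356k^3 − 1564k^2 + 232k + 10528 = (4k^2 − 40k + 64)(k^3 − 3k^2 + 43k + 47) + (160k^2 − 640k + 7520)
  k^3 − 3k^2 + 43k + 47 = ((1/160)k + 1/160)(160k^2 − 640k + 7520) + (0)
Last nonzero remainder: 160k^2 − 640k + 7520. Dividing through by 160 gives the monic gcd k^2 − 4k + 47.

k^2 − 4k + 47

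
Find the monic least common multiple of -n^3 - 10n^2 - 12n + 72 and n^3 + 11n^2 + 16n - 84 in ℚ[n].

n^4 + 17n^3 + 82n^2 + 12n - 504

Repeated division with remainder:
  -n^3 - 10n^2 - 12n + 72 = (-1)(n^3 + 11n^2 + 16n - 84) + (n^2 + 4n - 12)
  n^3 + 11n^2 + 16n - 84 = (n + 7)(n^2 + 4n - 12) + (0)
The last nonzero remainder n^2 + 4n - 12 is already monic.
Then lcm(f, g) = f·g / gcd(f, g); expanding and making the result monic gives the answer.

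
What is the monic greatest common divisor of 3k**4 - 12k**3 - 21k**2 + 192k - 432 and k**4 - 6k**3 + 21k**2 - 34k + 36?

Repeated division with remainder:
  3k**4 - 12k**3 - 21k**2 + 192k - 432 = (3)(k**4 - 6k**3 + 21k**2 - 34k + 36) + (6k**3 - 84k**2 + 294k - 540)
  k**4 - 6k**3 + 21k**2 - 34k + 36 = ((1/6)k + 4/3)(6k**3 - 84k**2 + 294k - 540) + (84k**2 - 336k + 756)
  6k**3 - 84k**2 + 294k - 540 = ((1/14)k - 5/7)(84k**2 - 336k + 756) + (0)
Last nonzero remainder: 84k**2 - 336k + 756. Dividing through by 84 gives the monic gcd k**2 - 4k + 9.

k**2 - 4k + 9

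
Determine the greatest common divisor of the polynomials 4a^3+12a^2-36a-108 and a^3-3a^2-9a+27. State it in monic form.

a^2-9

Apply the Euclidean algorithm:
  4a^3+12a^2-36a-108 = (4)(a^3-3a^2-9a+27) + (24a^2-216)
  a^3-3a^2-9a+27 = ((1/24)a-1/8)(24a^2-216) + (0)
Last nonzero remainder: 24a^2-216. Dividing through by 24 gives the monic gcd a^2-9.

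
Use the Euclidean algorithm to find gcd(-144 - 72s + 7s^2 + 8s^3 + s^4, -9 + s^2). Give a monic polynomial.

-9 + s^2

Apply the Euclidean algorithm:
  s^4 + 8s^3 + 7s^2 - 72s - 144 = (s^2 + 8s + 16)(s^2 - 9) + (0)
The last nonzero remainder s^2 - 9 is already monic.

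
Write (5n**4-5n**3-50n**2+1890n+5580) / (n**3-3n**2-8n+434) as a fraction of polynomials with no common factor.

Apply the Euclidean algorithm:
  5n**4-5n**3-50n**2+1890n+5580 = (5n+10)(n**3-3n**2-8n+434) + (20n**2-200n+1240)
  n**3-3n**2-8n+434 = ((1/20)n+7/20)(20n**2-200n+1240) + (0)
Last nonzero remainder: 20n**2-200n+1240. Dividing through by 20 gives the monic gcd n**2-10n+62.
Cancel n**2-10n+62 from numerator and denominator to get the reduced form.

(5n**2+45n+90)/(n+7)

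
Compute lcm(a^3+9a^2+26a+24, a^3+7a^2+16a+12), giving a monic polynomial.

Euclidean algorithm in ℚ[a]:
  a^3+9a^2+26a+24 = (a^3+7a^2+16a+12) + (2a^2+10a+12)
  a^3+7a^2+16a+12 = ((1/2)a+1)(2a^2+10a+12) + (0)
Last nonzero remainder: 2a^2+10a+12. Dividing through by 2 gives the monic gcd a^2+5a+6.
Then lcm(f, g) = f·g / gcd(f, g); expanding and making the result monic gives the answer.

a^4+11a^3+44a^2+76a+48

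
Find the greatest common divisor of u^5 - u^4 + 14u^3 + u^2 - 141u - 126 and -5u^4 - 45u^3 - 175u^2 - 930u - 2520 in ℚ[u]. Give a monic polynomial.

Apply the Euclidean algorithm:
  u^5 - u^4 + 14u^3 + u^2 - 141u - 126 = (-(1/5)u + 2)(-5u^4 - 45u^3 - 175u^2 - 930u - 2520) + (69u^3 + 165u^2 + 1215u + 4914)
  -5u^4 - 45u^3 - 175u^2 - 930u - 2520 = (-(5/69)u - 760/1587)(69u^3 + 165u^2 + 1215u + 4914) + (-(4200/529)u^2 + (4200/529)u - 88200/529)
  69u^3 + 165u^2 + 1215u + 4914 = (-(12167/1400)u - 20631/700)(-(4200/529)u^2 + (4200/529)u - 88200/529) + (0)
Last nonzero remainder: -(4200/529)u^2 + (4200/529)u - 88200/529. Dividing through by -4200/529 gives the monic gcd u^2 - u + 21.

u^2 - u + 21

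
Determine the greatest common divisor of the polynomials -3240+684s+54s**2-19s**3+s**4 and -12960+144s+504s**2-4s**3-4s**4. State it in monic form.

Apply the Euclidean algorithm:
  s**4-19s**3+54s**2+684s-3240 = (-1/4)(-4s**4-4s**3+504s**2+144s-12960) + (-20s**3+180s**2+720s-6480)
  -4s**4-4s**3+504s**2+144s-12960 = ((1/5)s+2)(-20s**3+180s**2+720s-6480) + (0)
Last nonzero remainder: -20s**3+180s**2+720s-6480. Dividing through by -20 gives the monic gcd s**3-9s**2-36s+324.

324-36s-9s**2+s**3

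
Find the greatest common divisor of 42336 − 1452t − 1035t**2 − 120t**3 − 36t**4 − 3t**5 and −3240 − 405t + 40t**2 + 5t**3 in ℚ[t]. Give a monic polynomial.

72 + 17t + t**2

By polynomial division,
  −3t**5 − 36t**4 − 120t**3 − 1035t**2 − 1452t + 42336 = (−(3/5)t**2 − (12/5)t − 267/5)(5t**3 + 40t**2 − 405t − 3240) + (−1815t**2 − 30855t − 130680)
  5t**3 + 40t**2 − 405t − 3240 = (−(1/363)t + 3/121)(−1815t**2 − 30855t − 130680) + (0)
Last nonzero remainder: −1815t**2 − 30855t − 130680. Dividing through by −1815 gives the monic gcd t**2 + 17t + 72.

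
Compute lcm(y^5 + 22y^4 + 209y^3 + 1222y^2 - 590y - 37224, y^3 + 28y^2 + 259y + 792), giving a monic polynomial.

Repeated division with remainder:
  y^5 + 22y^4 + 209y^3 + 1222y^2 - 590y - 37224 = (y^2 - 6y + 118)(y^3 + 28y^2 + 259y + 792) + (-1320y^2 - 26400y - 130680)
  y^3 + 28y^2 + 259y + 792 = (-(1/1320)y - 1/165)(-1320y^2 - 26400y - 130680) + (0)
Last nonzero remainder: -1320y^2 - 26400y - 130680. Dividing through by -1320 gives the monic gcd y^2 + 20y + 99.
Then lcm(f, g) = f·g / gcd(f, g); expanding and making the result monic gives the answer.

y^6 + 30y^5 + 385y^4 + 2894y^3 + 9186y^2 - 41944y - 297792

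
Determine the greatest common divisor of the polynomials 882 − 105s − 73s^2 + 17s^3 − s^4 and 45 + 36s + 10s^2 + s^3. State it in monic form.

3 + s

By polynomial division,
  −s^4 + 17s^3 − 73s^2 − 105s + 882 = (−s + 27)(s^3 + 10s^2 + 36s + 45) + (−307s^2 − 1032s − 333)
  s^3 + 10s^2 + 36s + 45 = (−(1/307)s − 2038/94249)(−307s^2 − 1032s − 333) + ((1187517/94249)s + 3562551/94249)
  −307s^2 − 1032s − 333 = (−(28934443/1187517)s − 3487213/395839)((1187517/94249)s + 3562551/94249) + (0)
Last nonzero remainder: (1187517/94249)s + 3562551/94249. Dividing through by 1187517/94249 gives the monic gcd s + 3.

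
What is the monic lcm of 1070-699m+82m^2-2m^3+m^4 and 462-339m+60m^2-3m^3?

Repeated division with remainder:
  m^4-2m^3+82m^2-699m+1070 = (-(1/3)m-6)(-3m^3+60m^2-339m+462) + (329m^2-2579m+3842)
  -3m^3+60m^2-339m+462 = (-(3/329)m+12003/108241)(329m^2-2579m+3842) + (-(1945908/108241)m+3891816/108241)
  329m^2-2579m+3842 = (-(35611289/1945908)m+207930961/1945908)(-(1945908/108241)m+3891816/108241) + (0)
Last nonzero remainder: -(1945908/108241)m+3891816/108241. Dividing through by -1945908/108241 gives the monic gcd m-2.
Then lcm(f, g) = f·g / gcd(f, g); expanding and making the result monic gives the answer.

82390-73083m+19966m^2-2329m^3+195m^4-20m^5+m^6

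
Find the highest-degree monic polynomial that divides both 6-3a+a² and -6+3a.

1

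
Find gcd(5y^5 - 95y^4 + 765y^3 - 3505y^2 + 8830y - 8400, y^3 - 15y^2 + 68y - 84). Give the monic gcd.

Repeated division with remainder:
  5y^5 - 95y^4 + 765y^3 - 3505y^2 + 8830y - 8400 = (5y^2 - 20y + 125)(y^3 - 15y^2 + 68y - 84) + (150y^2 - 1350y + 2100)
  y^3 - 15y^2 + 68y - 84 = ((1/150)y - 1/25)(150y^2 - 1350y + 2100) + (0)
Last nonzero remainder: 150y^2 - 1350y + 2100. Dividing through by 150 gives the monic gcd y^2 - 9y + 14.

y^2 - 9y + 14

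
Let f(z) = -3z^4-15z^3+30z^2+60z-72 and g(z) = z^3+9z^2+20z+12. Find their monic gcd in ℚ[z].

z^2+8z+12

By polynomial division,
  -3z^4-15z^3+30z^2+60z-72 = (-3z+12)(z^3+9z^2+20z+12) + (-18z^2-144z-216)
  z^3+9z^2+20z+12 = (-(1/18)z-1/18)(-18z^2-144z-216) + (0)
Last nonzero remainder: -18z^2-144z-216. Dividing through by -18 gives the monic gcd z^2+8z+12.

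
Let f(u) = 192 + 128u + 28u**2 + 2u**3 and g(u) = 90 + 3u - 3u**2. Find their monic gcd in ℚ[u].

Euclidean algorithm in ℚ[u]:
  2u**3 + 28u**2 + 128u + 192 = (-(2/3)u - 10)(-3u**2 + 3u + 90) + (218u + 1092)
  -3u**2 + 3u + 90 = (-(3/218)u + 1965/23762)(218u + 1092) + (-3600/11881)
  218u + 1092 = (-(1295029/1800)u - 1081171/300)(-3600/11881) + (0)
The last nonzero remainder is the constant -3600/11881, so the polynomials are coprime and gcd = 1.

1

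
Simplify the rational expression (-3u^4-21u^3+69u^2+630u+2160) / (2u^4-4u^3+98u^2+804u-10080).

(-3u^2-15u-45)/(2u^2-8u+210)

Repeated division with remainder:
  -3u^4-21u^3+69u^2+630u+2160 = (-3/2)(2u^4-4u^3+98u^2+804u-10080) + (-27u^3+216u^2+1836u-12960)
  2u^4-4u^3+98u^2+804u-10080 = (-(2/27)u-4/9)(-27u^3+216u^2+1836u-12960) + (330u^2+660u-15840)
  -27u^3+216u^2+1836u-12960 = (-(9/110)u+9/11)(330u^2+660u-15840) + (0)
Last nonzero remainder: 330u^2+660u-15840. Dividing through by 330 gives the monic gcd u^2+2u-48.
Cancel u^2+2u-48 from numerator and denominator to get the reduced form.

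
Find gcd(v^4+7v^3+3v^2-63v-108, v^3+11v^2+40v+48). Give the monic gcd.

v^2+7v+12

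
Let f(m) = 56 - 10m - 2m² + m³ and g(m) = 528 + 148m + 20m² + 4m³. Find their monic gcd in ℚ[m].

Apply the Euclidean algorithm:
  m³ - 2m² - 10m + 56 = (1/4)(4m³ + 20m² + 148m + 528) + (-7m² - 47m - 76)
  4m³ + 20m² + 148m + 528 = (-(4/7)m + 48/49)(-7m² - 47m - 76) + ((7380/49)m + 29520/49)
  -7m² - 47m - 76 = (-(343/7380)m - 931/7380)((7380/49)m + 29520/49) + (0)
Last nonzero remainder: (7380/49)m + 29520/49. Dividing through by 7380/49 gives the monic gcd m + 4.

4 + m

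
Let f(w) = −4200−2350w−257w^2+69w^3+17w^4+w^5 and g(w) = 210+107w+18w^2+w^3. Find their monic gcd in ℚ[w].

Repeated division with remainder:
  w^5+17w^4+69w^3−257w^2−2350w−4200 = (w^2−w−20)(w^3+18w^2+107w+210) + (0)
The last nonzero remainder w^3+18w^2+107w+210 is already monic.

210+107w+18w^2+w^3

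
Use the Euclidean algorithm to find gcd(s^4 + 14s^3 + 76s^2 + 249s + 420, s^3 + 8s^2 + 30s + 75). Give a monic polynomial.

s^2 + 3s + 15

Apply the Euclidean algorithm:
  s^4 + 14s^3 + 76s^2 + 249s + 420 = (s + 6)(s^3 + 8s^2 + 30s + 75) + (-2s^2 - 6s - 30)
  s^3 + 8s^2 + 30s + 75 = (-(1/2)s - 5/2)(-2s^2 - 6s - 30) + (0)
Last nonzero remainder: -2s^2 - 6s - 30. Dividing through by -2 gives the monic gcd s^2 + 3s + 15.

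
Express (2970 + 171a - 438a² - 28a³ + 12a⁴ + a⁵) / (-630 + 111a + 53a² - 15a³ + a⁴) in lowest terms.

By polynomial division,
  a⁵ + 12a⁴ - 28a³ - 438a² + 171a + 2970 = (a + 27)(a⁴ - 15a³ + 53a² + 111a - 630) + (324a³ - 1980a² - 2196a + 19980)
  a⁴ - 15a³ + 53a² + 111a - 630 = ((1/324)a - 20/729)(324a³ - 1980a² - 2196a + 19980) + ((442/81)a² - (884/81)a - 2210/27)
  324a³ - 1980a² - 2196a + 19980 = ((13122/221)a - 53946/221)((442/81)a² - (884/81)a - 2210/27) + (0)
Last nonzero remainder: (442/81)a² - (884/81)a - 2210/27. Dividing through by 442/81 gives the monic gcd a² - 2a - 15.
Cancel a² - 2a - 15 from numerator and denominator to get the reduced form.

(-198 + 15a + 14a² + a³)/(42 - 13a + a²)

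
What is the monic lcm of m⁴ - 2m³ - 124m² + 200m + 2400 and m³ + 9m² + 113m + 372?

By polynomial division,
  m⁴ - 2m³ - 124m² + 200m + 2400 = (m - 11)(m³ + 9m² + 113m + 372) + (-138m² + 1071m + 6492)
  m³ + 9m² + 113m + 372 = (-(1/138)m - 257/2116)(-138m² + 1071m + 6492) + ((613899/2116)m + 613899/529)
  -138m² + 1071m + 6492 = (-(97336/204633)m + 1144756/204633)((613899/2116)m + 613899/529) + (0)
Last nonzero remainder: (613899/2116)m + 613899/529. Dividing through by 613899/2116 gives the monic gcd m + 4.
Then lcm(f, g) = f·g / gcd(f, g); expanding and making the result monic gives the answer.

m⁶ + 3m⁵ - 41m⁴ - 606m³ - 8132m² + 30600m + 223200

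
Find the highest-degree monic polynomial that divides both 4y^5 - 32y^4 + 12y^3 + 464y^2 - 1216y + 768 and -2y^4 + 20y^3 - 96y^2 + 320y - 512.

By polynomial division,
  4y^5 - 32y^4 + 12y^3 + 464y^2 - 1216y + 768 = (-2y - 4)(-2y^4 + 20y^3 - 96y^2 + 320y - 512) + (-100y^3 + 720y^2 - 960y - 1280)
  -2y^4 + 20y^3 - 96y^2 + 320y - 512 = ((1/50)y - 7/125)(-100y^3 + 720y^2 - 960y - 1280) + (-(912/25)y^2 + (7296/25)y - 14592/25)
  -100y^3 + 720y^2 - 960y - 1280 = ((625/228)y + 125/57)(-(912/25)y^2 + (7296/25)y - 14592/25) + (0)
Last nonzero remainder: -(912/25)y^2 + (7296/25)y - 14592/25. Dividing through by -912/25 gives the monic gcd y^2 - 8y + 16.

y^2 - 8y + 16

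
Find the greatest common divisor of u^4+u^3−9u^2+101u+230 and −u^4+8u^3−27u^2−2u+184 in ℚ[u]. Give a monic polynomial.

u^3−4u^2+11u+46

By polynomial division,
  u^4+u^3−9u^2+101u+230 = (−1)(−u^4+8u^3−27u^2−2u+184) + (9u^3−36u^2+99u+414)
  −u^4+8u^3−27u^2−2u+184 = (−(1/9)u+4/9)(9u^3−36u^2+99u+414) + (0)
Last nonzero remainder: 9u^3−36u^2+99u+414. Dividing through by 9 gives the monic gcd u^3−4u^2+11u+46.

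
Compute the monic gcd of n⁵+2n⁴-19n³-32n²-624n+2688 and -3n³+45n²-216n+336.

By polynomial division,
  n⁵+2n⁴-19n³-32n²-624n+2688 = (-(1/3)n²-(17/3)n-164/3)(-3n³+45n²-216n+336) + (1316n²-10528n+21056)
  -3n³+45n²-216n+336 = (-(3/1316)n+3/188)(1316n²-10528n+21056) + (0)
Last nonzero remainder: 1316n²-10528n+21056. Dividing through by 1316 gives the monic gcd n²-8n+16.

n²-8n+16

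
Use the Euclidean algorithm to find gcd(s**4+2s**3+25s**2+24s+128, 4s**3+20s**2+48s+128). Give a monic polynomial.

s**2+s+8

Repeated division with remainder:
  s**4+2s**3+25s**2+24s+128 = ((1/4)s−3/4)(4s**3+20s**2+48s+128) + (28s**2+28s+224)
  4s**3+20s**2+48s+128 = ((1/7)s+4/7)(28s**2+28s+224) + (0)
Last nonzero remainder: 28s**2+28s+224. Dividing through by 28 gives the monic gcd s**2+s+8.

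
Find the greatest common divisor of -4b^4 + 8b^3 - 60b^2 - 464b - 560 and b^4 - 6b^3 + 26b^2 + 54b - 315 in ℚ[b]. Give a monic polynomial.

Euclidean algorithm in ℚ[b]:
  -4b^4 + 8b^3 - 60b^2 - 464b - 560 = (-4)(b^4 - 6b^3 + 26b^2 + 54b - 315) + (-16b^3 + 44b^2 - 248b - 1820)
  b^4 - 6b^3 + 26b^2 + 54b - 315 = (-(1/16)b + 13/64)(-16b^3 + 44b^2 - 248b - 1820) + ((25/16)b^2 - (75/8)b + 875/16)
  -16b^3 + 44b^2 - 248b - 1820 = (-(256/25)b - 832/25)((25/16)b^2 - (75/8)b + 875/16) + (0)
Last nonzero remainder: (25/16)b^2 - (75/8)b + 875/16. Dividing through by 25/16 gives the monic gcd b^2 - 6b + 35.

b^2 - 6b + 35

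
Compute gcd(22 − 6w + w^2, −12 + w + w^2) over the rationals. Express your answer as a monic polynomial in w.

1

By polynomial division,
  w^2 − 6w + 22 = (w^2 + w − 12) + (−7w + 34)
  w^2 + w − 12 = (−(1/7)w − 41/49)(−7w + 34) + (806/49)
  −7w + 34 = (−(343/806)w + 833/403)(806/49) + (0)
The last nonzero remainder is the constant 806/49, so the polynomials are coprime and gcd = 1.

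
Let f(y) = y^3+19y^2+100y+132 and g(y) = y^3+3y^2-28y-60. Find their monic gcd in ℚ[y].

By polynomial division,
  y^3+19y^2+100y+132 = (y^3+3y^2-28y-60) + (16y^2+128y+192)
  y^3+3y^2-28y-60 = ((1/16)y-5/16)(16y^2+128y+192) + (0)
Last nonzero remainder: 16y^2+128y+192. Dividing through by 16 gives the monic gcd y^2+8y+12.

y^2+8y+12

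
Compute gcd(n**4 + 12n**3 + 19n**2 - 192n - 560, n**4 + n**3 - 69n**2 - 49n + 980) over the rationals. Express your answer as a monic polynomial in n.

Repeated division with remainder:
  n**4 + 12n**3 + 19n**2 - 192n - 560 = (n**4 + n**3 - 69n**2 - 49n + 980) + (11n**3 + 88n**2 - 143n - 1540)
  n**4 + n**3 - 69n**2 - 49n + 980 = ((1/11)n - 7/11)(11n**3 + 88n**2 - 143n - 1540) + (0)
Last nonzero remainder: 11n**3 + 88n**2 - 143n - 1540. Dividing through by 11 gives the monic gcd n**3 + 8n**2 - 13n - 140.

n**3 + 8n**2 - 13n - 140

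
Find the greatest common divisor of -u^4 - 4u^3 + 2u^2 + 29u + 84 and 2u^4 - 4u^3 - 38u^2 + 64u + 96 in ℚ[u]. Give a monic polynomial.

u^2 + u - 12

Repeated division with remainder:
  -u^4 - 4u^3 + 2u^2 + 29u + 84 = (-1/2)(2u^4 - 4u^3 - 38u^2 + 64u + 96) + (-6u^3 - 17u^2 + 61u + 132)
  2u^4 - 4u^3 - 38u^2 + 64u + 96 = (-(1/3)u + 29/18)(-6u^3 - 17u^2 + 61u + 132) + ((175/18)u^2 + (175/18)u - 350/3)
  -6u^3 - 17u^2 + 61u + 132 = (-(108/175)u - 198/175)((175/18)u^2 + (175/18)u - 350/3) + (0)
Last nonzero remainder: (175/18)u^2 + (175/18)u - 350/3. Dividing through by 175/18 gives the monic gcd u^2 + u - 12.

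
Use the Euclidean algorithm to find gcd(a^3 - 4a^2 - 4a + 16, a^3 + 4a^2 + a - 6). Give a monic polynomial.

a + 2

Euclidean algorithm in ℚ[a]:
  a^3 - 4a^2 - 4a + 16 = (a^3 + 4a^2 + a - 6) + (-8a^2 - 5a + 22)
  a^3 + 4a^2 + a - 6 = (-(1/8)a - 27/64)(-8a^2 - 5a + 22) + ((105/64)a + 105/32)
  -8a^2 - 5a + 22 = (-(512/105)a + 704/105)((105/64)a + 105/32) + (0)
Last nonzero remainder: (105/64)a + 105/32. Dividing through by 105/64 gives the monic gcd a + 2.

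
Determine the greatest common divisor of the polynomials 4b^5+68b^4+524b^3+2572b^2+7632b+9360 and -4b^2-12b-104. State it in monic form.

b^2+3b+26

Apply the Euclidean algorithm:
  4b^5+68b^4+524b^3+2572b^2+7632b+9360 = (-b^3-14b^2-63b-90)(-4b^2-12b-104) + (0)
Last nonzero remainder: -4b^2-12b-104. Dividing through by -4 gives the monic gcd b^2+3b+26.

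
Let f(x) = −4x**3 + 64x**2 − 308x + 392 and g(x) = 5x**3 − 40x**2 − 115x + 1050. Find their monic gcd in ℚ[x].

x − 7

By polynomial division,
  −4x**3 + 64x**2 − 308x + 392 = (−4/5)(5x**3 − 40x**2 − 115x + 1050) + (32x**2 − 400x + 1232)
  5x**3 − 40x**2 − 115x + 1050 = ((5/32)x + 45/64)(32x**2 − 400x + 1232) + (−(105/4)x + 735/4)
  32x**2 − 400x + 1232 = (−(128/105)x + 704/105)(−(105/4)x + 735/4) + (0)
Last nonzero remainder: −(105/4)x + 735/4. Dividing through by −105/4 gives the monic gcd x − 7.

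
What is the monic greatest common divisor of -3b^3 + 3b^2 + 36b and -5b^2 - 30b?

b

By polynomial division,
  -3b^3 + 3b^2 + 36b = ((3/5)b - 21/5)(-5b^2 - 30b) + (-90b)
  -5b^2 - 30b = ((1/18)b + 1/3)(-90b) + (0)
Last nonzero remainder: -90b. Dividing through by -90 gives the monic gcd b.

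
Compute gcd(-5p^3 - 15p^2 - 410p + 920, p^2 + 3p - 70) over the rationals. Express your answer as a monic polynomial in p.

1

Apply the Euclidean algorithm:
  -5p^3 - 15p^2 - 410p + 920 = (-5p)(p^2 + 3p - 70) + (-760p + 920)
  p^2 + 3p - 70 = (-(1/760)p - 2/361)(-760p + 920) + (-23430/361)
  -760p + 920 = ((27436/2343)p - 33212/2343)(-23430/361) + (0)
The last nonzero remainder is the constant -23430/361, so the polynomials are coprime and gcd = 1.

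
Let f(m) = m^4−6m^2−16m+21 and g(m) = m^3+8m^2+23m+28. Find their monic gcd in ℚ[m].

Repeated division with remainder:
  m^4−6m^2−16m+21 = (m−8)(m^3+8m^2+23m+28) + (35m^2+140m+245)
  m^3+8m^2+23m+28 = ((1/35)m+4/35)(35m^2+140m+245) + (0)
Last nonzero remainder: 35m^2+140m+245. Dividing through by 35 gives the monic gcd m^2+4m+7.

m^2+4m+7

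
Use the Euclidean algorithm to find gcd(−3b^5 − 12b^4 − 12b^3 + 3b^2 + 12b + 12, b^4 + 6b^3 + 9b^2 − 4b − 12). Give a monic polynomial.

b^3 + 3b^2 − 4

Apply the Euclidean algorithm:
  −3b^5 − 12b^4 − 12b^3 + 3b^2 + 12b + 12 = (−3b + 6)(b^4 + 6b^3 + 9b^2 − 4b − 12) + (−21b^3 − 63b^2 + 84)
  b^4 + 6b^3 + 9b^2 − 4b − 12 = (−(1/21)b − 1/7)(−21b^3 − 63b^2 + 84) + (0)
Last nonzero remainder: −21b^3 − 63b^2 + 84. Dividing through by −21 gives the monic gcd b^3 + 3b^2 − 4.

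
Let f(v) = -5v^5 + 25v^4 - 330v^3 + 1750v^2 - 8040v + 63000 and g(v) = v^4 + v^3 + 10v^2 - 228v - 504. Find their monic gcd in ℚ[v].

Repeated division with remainder:
  -5v^5 + 25v^4 - 330v^3 + 1750v^2 - 8040v + 63000 = (-5v + 30)(v^4 + v^3 + 10v^2 - 228v - 504) + (-310v^3 + 310v^2 - 3720v + 78120)
  v^4 + v^3 + 10v^2 - 228v - 504 = (-(1/310)v - 1/155)(-310v^3 + 310v^2 - 3720v + 78120) + (0)
Last nonzero remainder: -310v^3 + 310v^2 - 3720v + 78120. Dividing through by -310 gives the monic gcd v^3 - v^2 + 12v - 252.

v^3 - v^2 + 12v - 252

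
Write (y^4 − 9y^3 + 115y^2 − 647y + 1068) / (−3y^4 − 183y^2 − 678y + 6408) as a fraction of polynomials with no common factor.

(−y + 3)/(3y + 18)

Repeated division with remainder:
  y^4 − 9y^3 + 115y^2 − 647y + 1068 = (−1/3)(−3y^4 − 183y^2 − 678y + 6408) + (−9y^3 + 54y^2 − 873y + 3204)
  −3y^4 − 183y^2 − 678y + 6408 = ((1/3)y + 2)(−9y^3 + 54y^2 − 873y + 3204) + (0)
Last nonzero remainder: −9y^3 + 54y^2 − 873y + 3204. Dividing through by −9 gives the monic gcd y^3 − 6y^2 + 97y − 356.
Cancel y^3 − 6y^2 + 97y − 356 from numerator and denominator to get the reduced form.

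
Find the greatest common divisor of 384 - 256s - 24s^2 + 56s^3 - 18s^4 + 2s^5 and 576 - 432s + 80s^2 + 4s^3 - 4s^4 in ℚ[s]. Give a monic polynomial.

By polynomial division,
  2s^5 - 18s^4 + 56s^3 - 24s^2 - 256s + 384 = (-(1/2)s + 4)(-4s^4 + 4s^3 + 80s^2 - 432s + 576) + (80s^3 - 560s^2 + 1760s - 1920)
  -4s^4 + 4s^3 + 80s^2 - 432s + 576 = (-(1/20)s - 3/10)(80s^3 - 560s^2 + 1760s - 1920) + (0)
Last nonzero remainder: 80s^3 - 560s^2 + 1760s - 1920. Dividing through by 80 gives the monic gcd s^3 - 7s^2 + 22s - 24.

-24 + 22s - 7s^2 + s^3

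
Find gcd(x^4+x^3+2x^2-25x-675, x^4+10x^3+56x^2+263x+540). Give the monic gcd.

x^3+6x^2+32x+135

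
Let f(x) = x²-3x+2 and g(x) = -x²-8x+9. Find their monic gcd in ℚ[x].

x-1

Euclidean algorithm in ℚ[x]:
  x²-3x+2 = (-1)(-x²-8x+9) + (-11x+11)
  -x²-8x+9 = ((1/11)x+9/11)(-11x+11) + (0)
Last nonzero remainder: -11x+11. Dividing through by -11 gives the monic gcd x-1.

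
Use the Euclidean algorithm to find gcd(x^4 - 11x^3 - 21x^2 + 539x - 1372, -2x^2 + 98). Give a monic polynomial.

x^2 - 49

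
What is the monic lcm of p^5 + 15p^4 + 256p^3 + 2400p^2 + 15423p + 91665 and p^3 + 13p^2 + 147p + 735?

Repeated division with remainder:
  p^5 + 15p^4 + 256p^3 + 2400p^2 + 15423p + 91665 = (p^2 + 2p + 83)(p^3 + 13p^2 + 147p + 735) + (292p^2 + 1752p + 30660)
  p^3 + 13p^2 + 147p + 735 = ((1/292)p + 7/292)(292p^2 + 1752p + 30660) + (0)
Last nonzero remainder: 292p^2 + 1752p + 30660. Dividing through by 292 gives the monic gcd p^2 + 6p + 105.
Then lcm(f, g) = f·g / gcd(f, g); expanding and making the result monic gives the answer.

p^6 + 22p^5 + 361p^4 + 4192p^3 + 32223p^2 + 199626p + 641655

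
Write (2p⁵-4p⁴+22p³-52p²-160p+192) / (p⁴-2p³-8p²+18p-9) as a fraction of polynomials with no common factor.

(2p³+4p²+32p+64)/(p²+2p-3)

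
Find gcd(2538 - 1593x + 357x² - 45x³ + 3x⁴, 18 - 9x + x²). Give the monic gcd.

By polynomial division,
  3x⁴ - 45x³ + 357x² - 1593x + 2538 = (3x² - 18x + 141)(x² - 9x + 18) + (0)
The last nonzero remainder x² - 9x + 18 is already monic.

18 - 9x + x²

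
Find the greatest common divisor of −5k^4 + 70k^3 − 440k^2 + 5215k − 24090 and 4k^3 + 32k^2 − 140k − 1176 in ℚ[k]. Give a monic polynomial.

Apply the Euclidean algorithm:
  −5k^4 + 70k^3 − 440k^2 + 5215k − 24090 = (−(5/4)k + 55/2)(4k^3 + 32k^2 − 140k − 1176) + (−1495k^2 + 7595k + 8250)
  4k^3 + 32k^2 − 140k − 1176 = (−(4/1495)k − 15644/447005)(−1495k^2 + 7595k + 8250) + ((13220496/89401)k − 79322976/89401)
  −1495k^2 + 7595k + 8250 = (−(133654495/13220496)k − 122926375/13220496)((13220496/89401)k − 79322976/89401) + (0)
Last nonzero remainder: (13220496/89401)k − 79322976/89401. Dividing through by 13220496/89401 gives the monic gcd k − 6.

k − 6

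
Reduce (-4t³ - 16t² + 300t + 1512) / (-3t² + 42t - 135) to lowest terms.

(4t² + 52t + 168)/(3t - 15)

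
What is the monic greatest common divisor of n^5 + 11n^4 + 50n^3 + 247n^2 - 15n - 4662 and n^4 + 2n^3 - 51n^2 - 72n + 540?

n^2 + 3n - 18

Euclidean algorithm in ℚ[n]:
  n^5 + 11n^4 + 50n^3 + 247n^2 - 15n - 4662 = (n + 9)(n^4 + 2n^3 - 51n^2 - 72n + 540) + (83n^3 + 778n^2 + 93n - 9522)
  n^4 + 2n^3 - 51n^2 - 72n + 540 = ((1/83)n - 612/6889)(83n^3 + 778n^2 + 93n - 9522) + ((117078/6889)n^2 + (351234/6889)n - 2107404/6889)
  83n^3 + 778n^2 + 93n - 9522 = ((571787/117078)n + 3644281/117078)((117078/6889)n^2 + (351234/6889)n - 2107404/6889) + (0)
Last nonzero remainder: (117078/6889)n^2 + (351234/6889)n - 2107404/6889. Dividing through by 117078/6889 gives the monic gcd n^2 + 3n - 18.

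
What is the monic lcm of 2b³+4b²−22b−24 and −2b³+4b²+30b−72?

Euclidean algorithm in ℚ[b]:
  2b³+4b²−22b−24 = (−1)(−2b³+4b²+30b−72) + (8b²+8b−96)
  −2b³+4b²+30b−72 = (−(1/4)b+3/4)(8b²+8b−96) + (0)
Last nonzero remainder: 8b²+8b−96. Dividing through by 8 gives the monic gcd b²+b−12.
Then lcm(f, g) = f·g / gcd(f, g); expanding and making the result monic gives the answer.

b⁴−b³−17b²+21b+36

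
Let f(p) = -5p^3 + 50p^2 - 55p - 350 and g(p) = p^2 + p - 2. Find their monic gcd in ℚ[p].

Repeated division with remainder:
  -5p^3 + 50p^2 - 55p - 350 = (-5p + 55)(p^2 + p - 2) + (-120p - 240)
  p^2 + p - 2 = (-(1/120)p + 1/120)(-120p - 240) + (0)
Last nonzero remainder: -120p - 240. Dividing through by -120 gives the monic gcd p + 2.

p + 2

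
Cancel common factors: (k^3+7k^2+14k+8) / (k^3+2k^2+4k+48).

(k^2+3k+2)/(k^2-2k+12)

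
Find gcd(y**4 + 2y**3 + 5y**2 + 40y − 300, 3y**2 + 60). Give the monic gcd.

y**2 + 20

Repeated division with remainder:
  y**4 + 2y**3 + 5y**2 + 40y − 300 = ((1/3)y**2 + (2/3)y − 5)(3y**2 + 60) + (0)
Last nonzero remainder: 3y**2 + 60. Dividing through by 3 gives the monic gcd y**2 + 20.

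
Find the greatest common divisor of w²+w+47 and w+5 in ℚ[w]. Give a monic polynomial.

Apply the Euclidean algorithm:
  w²+w+47 = (w-4)(w+5) + (67)
  w+5 = ((1/67)w+5/67)(67) + (0)
The last nonzero remainder is the constant 67, so the polynomials are coprime and gcd = 1.

1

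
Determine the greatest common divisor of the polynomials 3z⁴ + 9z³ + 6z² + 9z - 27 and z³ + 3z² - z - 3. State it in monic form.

z² + 2z - 3

Repeated division with remainder:
  3z⁴ + 9z³ + 6z² + 9z - 27 = (3z)(z³ + 3z² - z - 3) + (9z² + 18z - 27)
  z³ + 3z² - z - 3 = ((1/9)z + 1/9)(9z² + 18z - 27) + (0)
Last nonzero remainder: 9z² + 18z - 27. Dividing through by 9 gives the monic gcd z² + 2z - 3.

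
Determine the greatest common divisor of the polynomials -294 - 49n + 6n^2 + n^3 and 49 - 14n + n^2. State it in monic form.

-7 + n

By polynomial division,
  n^3 + 6n^2 - 49n - 294 = (n + 20)(n^2 - 14n + 49) + (182n - 1274)
  n^2 - 14n + 49 = ((1/182)n - 1/26)(182n - 1274) + (0)
Last nonzero remainder: 182n - 1274. Dividing through by 182 gives the monic gcd n - 7.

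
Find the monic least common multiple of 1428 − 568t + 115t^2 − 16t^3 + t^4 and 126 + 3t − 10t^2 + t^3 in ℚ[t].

4284 − 276t − 223t^2 + 67t^3 − 13t^4 + t^5

Apply the Euclidean algorithm:
  t^4 − 16t^3 + 115t^2 − 568t + 1428 = (t − 6)(t^3 − 10t^2 + 3t + 126) + (52t^2 − 676t + 2184)
  t^3 − 10t^2 + 3t + 126 = ((1/52)t + 3/52)(52t^2 − 676t + 2184) + (0)
Last nonzero remainder: 52t^2 − 676t + 2184. Dividing through by 52 gives the monic gcd t^2 − 13t + 42.
Then lcm(f, g) = f·g / gcd(f, g); expanding and making the result monic gives the answer.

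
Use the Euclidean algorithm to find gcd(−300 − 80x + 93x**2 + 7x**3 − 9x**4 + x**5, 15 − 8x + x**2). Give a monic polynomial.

15 − 8x + x**2

By polynomial division,
  x**5 − 9x**4 + 7x**3 + 93x**2 − 80x − 300 = (x**3 − x**2 − 16x − 20)(x**2 − 8x + 15) + (0)
The last nonzero remainder x**2 − 8x + 15 is already monic.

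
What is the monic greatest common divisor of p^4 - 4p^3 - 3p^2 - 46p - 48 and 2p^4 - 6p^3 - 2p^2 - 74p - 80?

Apply the Euclidean algorithm:
  p^4 - 4p^3 - 3p^2 - 46p - 48 = (1/2)(2p^4 - 6p^3 - 2p^2 - 74p - 80) + (-p^3 - 2p^2 - 9p - 8)
  2p^4 - 6p^3 - 2p^2 - 74p - 80 = (-2p + 10)(-p^3 - 2p^2 - 9p - 8) + (0)
Last nonzero remainder: -p^3 - 2p^2 - 9p - 8. Dividing through by -1 gives the monic gcd p^3 + 2p^2 + 9p + 8.

p^3 + 2p^2 + 9p + 8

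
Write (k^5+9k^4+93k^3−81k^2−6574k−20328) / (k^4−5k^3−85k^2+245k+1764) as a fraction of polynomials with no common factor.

(k^3+12k^2+157k+726)/(k^2−2k−63)

Apply the Euclidean algorithm:
  k^5+9k^4+93k^3−81k^2−6574k−20328 = (k+14)(k^4−5k^3−85k^2+245k+1764) + (248k^3+864k^2−11768k−45024)
  k^4−5k^3−85k^2+245k+1764 = ((1/248)k−263/7688)(248k^3+864k^2−11768k−45024) + (−(7680/961)k^2+(23040/961)k+215040/961)
  248k^3+864k^2−11768k−45024 = (−(29791/960)k−64387/320)(−(7680/961)k^2+(23040/961)k+215040/961) + (0)
Last nonzero remainder: −(7680/961)k^2+(23040/961)k+215040/961. Dividing through by −7680/961 gives the monic gcd k^2−3k−28.
Cancel k^2−3k−28 from numerator and denominator to get the reduced form.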